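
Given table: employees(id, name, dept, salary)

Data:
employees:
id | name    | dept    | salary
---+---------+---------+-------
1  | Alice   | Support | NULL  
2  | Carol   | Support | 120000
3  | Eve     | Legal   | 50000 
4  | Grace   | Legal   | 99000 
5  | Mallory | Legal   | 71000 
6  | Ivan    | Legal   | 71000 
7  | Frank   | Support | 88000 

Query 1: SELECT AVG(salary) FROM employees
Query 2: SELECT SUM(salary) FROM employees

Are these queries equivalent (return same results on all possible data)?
No, not equivalent

Query 1 returns: [(83166.66666666667,)]
Query 2 returns: [(499000,)]

Reason: AVG vs SUM give different aggregate values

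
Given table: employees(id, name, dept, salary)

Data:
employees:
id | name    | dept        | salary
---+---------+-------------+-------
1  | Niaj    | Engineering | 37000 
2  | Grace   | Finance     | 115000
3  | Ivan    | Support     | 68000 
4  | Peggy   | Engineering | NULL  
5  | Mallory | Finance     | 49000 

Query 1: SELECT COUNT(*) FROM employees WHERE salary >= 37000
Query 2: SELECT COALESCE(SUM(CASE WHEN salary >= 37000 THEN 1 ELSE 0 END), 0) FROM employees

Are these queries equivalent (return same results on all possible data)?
Yes, equivalent

Both queries return: [(4,)]

Reason: COUNT with WHERE vs conditional SUM (COALESCE handles empty-table NULL)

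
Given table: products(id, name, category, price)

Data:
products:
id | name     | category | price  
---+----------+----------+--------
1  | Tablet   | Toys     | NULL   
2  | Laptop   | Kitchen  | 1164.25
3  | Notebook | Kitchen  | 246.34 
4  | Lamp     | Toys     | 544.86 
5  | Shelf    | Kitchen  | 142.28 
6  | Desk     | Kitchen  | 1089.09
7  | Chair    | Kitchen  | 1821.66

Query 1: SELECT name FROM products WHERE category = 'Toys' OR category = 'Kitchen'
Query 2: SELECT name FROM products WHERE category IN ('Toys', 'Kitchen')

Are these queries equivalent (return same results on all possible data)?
Yes, equivalent

Both queries return: [('Chair',), ('Desk',), ('Lamp',), ('Laptop',), ('Notebook',), ('Shelf',), ('Tablet',)]

Reason: OR vs IN are equivalent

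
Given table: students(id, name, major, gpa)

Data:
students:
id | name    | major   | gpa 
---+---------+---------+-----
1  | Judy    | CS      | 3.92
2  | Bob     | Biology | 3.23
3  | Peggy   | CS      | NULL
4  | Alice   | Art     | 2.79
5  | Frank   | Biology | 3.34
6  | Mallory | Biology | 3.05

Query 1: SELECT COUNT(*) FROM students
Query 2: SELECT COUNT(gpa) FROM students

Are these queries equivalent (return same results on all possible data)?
No, not equivalent

Query 1 returns: [(6,)]
Query 2 returns: [(5,)]

Reason: COUNT(*) includes NULLs, COUNT(column) excludes them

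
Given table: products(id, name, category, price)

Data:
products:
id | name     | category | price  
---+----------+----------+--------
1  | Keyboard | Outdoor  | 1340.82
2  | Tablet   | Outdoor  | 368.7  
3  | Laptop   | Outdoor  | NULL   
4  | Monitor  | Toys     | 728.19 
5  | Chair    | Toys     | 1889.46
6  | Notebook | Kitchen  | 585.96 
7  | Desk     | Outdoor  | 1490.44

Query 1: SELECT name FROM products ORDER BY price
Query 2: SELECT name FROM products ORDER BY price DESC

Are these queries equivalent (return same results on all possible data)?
No, not equivalent

Query 1 returns: [('Laptop',), ('Tablet',), ('Notebook',), ('Monitor',), ('Keyboard',), ('Desk',), ('Chair',)]
Query 2 returns: [('Chair',), ('Desk',), ('Keyboard',), ('Monitor',), ('Notebook',), ('Tablet',), ('Laptop',)]

Reason: ASC vs DESC gives opposite ordering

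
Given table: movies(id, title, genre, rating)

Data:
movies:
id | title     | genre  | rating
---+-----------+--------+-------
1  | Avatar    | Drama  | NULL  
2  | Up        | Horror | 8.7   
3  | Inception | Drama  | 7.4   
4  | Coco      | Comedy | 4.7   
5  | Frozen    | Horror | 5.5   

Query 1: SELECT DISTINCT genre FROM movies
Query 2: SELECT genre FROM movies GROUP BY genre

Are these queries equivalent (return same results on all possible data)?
Yes, equivalent

Both queries return: [('Comedy',), ('Drama',), ('Horror',)]

Reason: Both get unique genres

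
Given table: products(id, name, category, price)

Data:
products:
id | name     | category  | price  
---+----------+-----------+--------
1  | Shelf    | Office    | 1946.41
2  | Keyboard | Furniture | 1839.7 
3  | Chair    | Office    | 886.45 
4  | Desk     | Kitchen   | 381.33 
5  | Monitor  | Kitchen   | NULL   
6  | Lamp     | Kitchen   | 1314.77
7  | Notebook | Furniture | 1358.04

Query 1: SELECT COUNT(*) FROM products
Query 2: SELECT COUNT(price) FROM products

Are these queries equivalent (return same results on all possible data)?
No, not equivalent

Query 1 returns: [(7,)]
Query 2 returns: [(6,)]

Reason: COUNT(*) includes NULLs, COUNT(column) excludes them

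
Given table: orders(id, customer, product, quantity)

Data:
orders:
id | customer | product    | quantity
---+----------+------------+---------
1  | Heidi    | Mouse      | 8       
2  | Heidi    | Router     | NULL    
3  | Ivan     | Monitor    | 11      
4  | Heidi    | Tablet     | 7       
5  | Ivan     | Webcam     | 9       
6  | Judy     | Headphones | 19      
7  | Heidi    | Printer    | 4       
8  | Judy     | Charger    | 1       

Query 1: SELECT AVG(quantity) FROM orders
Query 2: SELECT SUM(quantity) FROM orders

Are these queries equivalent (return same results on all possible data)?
No, not equivalent

Query 1 returns: [(8.428571428571429,)]
Query 2 returns: [(59,)]

Reason: AVG vs SUM give different aggregate values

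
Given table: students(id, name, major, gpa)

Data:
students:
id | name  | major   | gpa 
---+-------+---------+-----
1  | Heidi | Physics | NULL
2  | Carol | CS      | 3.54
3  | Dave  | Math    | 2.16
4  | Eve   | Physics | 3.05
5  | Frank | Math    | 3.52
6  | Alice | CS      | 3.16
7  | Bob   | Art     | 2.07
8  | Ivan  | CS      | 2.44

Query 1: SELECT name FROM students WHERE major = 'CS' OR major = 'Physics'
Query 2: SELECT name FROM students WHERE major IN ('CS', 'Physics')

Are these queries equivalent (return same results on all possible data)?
Yes, equivalent

Both queries return: [('Alice',), ('Carol',), ('Eve',), ('Heidi',), ('Ivan',)]

Reason: OR vs IN are equivalent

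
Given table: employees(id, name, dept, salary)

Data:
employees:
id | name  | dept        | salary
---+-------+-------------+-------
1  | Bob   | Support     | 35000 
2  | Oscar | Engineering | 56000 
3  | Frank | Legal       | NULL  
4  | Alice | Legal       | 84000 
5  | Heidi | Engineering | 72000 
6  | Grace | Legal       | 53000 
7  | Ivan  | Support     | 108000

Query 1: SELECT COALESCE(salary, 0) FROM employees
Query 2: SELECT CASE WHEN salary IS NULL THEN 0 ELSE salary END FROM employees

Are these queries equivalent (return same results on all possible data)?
Yes, equivalent

Both queries return: [(0,), (35000,), (53000,), (56000,), (72000,), (84000,), (108000,)]

Reason: COALESCE vs CASE for NULL handling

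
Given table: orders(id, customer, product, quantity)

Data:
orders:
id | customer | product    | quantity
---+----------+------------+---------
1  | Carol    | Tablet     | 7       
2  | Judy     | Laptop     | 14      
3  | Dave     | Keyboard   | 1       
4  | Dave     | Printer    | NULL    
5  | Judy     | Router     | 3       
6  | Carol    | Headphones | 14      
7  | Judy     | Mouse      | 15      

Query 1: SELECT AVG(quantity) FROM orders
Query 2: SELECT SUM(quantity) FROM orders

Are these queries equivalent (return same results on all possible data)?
No, not equivalent

Query 1 returns: [(9.0,)]
Query 2 returns: [(54,)]

Reason: AVG vs SUM give different aggregate values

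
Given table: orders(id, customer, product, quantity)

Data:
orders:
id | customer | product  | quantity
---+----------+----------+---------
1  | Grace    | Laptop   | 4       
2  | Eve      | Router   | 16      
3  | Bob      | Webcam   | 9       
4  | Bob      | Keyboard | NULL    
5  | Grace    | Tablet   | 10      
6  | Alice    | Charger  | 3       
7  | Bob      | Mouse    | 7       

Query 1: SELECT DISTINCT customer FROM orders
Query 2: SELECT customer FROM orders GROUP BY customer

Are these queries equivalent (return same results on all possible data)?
Yes, equivalent

Both queries return: [('Alice',), ('Bob',), ('Eve',), ('Grace',)]

Reason: Both get unique customers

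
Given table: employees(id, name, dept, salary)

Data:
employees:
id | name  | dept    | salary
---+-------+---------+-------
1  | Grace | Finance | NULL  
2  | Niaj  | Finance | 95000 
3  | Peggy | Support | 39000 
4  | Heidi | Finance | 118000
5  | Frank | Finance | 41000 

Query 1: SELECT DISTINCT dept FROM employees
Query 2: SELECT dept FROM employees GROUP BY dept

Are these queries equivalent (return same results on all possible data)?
Yes, equivalent

Both queries return: [('Finance',), ('Support',)]

Reason: Both get unique depts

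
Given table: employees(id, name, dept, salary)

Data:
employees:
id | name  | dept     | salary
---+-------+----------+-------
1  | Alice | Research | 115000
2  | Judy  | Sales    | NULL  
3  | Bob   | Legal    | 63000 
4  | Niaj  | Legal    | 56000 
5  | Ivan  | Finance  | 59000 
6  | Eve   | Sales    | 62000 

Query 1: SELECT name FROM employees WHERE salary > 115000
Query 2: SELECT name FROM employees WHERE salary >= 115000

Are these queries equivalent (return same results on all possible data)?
No, not equivalent

Query 1 returns: []
Query 2 returns: [('Alice',)]

Reason: > vs >= gives different results when salary = 115000 exists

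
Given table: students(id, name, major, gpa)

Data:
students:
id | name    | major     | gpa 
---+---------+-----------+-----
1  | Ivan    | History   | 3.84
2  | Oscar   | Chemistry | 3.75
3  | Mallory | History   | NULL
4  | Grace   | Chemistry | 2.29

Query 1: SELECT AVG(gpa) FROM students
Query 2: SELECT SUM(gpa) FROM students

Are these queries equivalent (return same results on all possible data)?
No, not equivalent

Query 1 returns: [(3.293333333333333,)]
Query 2 returns: [(9.879999999999999,)]

Reason: AVG vs SUM give different aggregate values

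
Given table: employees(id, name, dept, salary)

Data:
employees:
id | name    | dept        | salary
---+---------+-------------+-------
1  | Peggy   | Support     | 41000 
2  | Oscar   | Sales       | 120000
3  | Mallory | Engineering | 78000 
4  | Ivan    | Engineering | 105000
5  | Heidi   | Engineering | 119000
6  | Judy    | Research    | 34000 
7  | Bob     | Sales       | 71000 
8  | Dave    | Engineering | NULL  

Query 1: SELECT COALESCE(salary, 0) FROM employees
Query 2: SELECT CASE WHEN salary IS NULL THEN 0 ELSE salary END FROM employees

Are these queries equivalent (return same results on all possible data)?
Yes, equivalent

Both queries return: [(0,), (34000,), (41000,), (71000,), (78000,), (105000,), (119000,), (120000,)]

Reason: COALESCE vs CASE for NULL handling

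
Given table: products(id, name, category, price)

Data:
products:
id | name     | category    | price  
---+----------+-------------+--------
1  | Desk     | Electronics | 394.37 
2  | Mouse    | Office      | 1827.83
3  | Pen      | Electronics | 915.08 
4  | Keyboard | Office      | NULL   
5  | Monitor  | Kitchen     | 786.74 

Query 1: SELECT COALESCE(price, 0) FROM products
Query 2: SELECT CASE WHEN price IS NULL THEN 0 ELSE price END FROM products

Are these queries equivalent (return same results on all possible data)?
Yes, equivalent

Both queries return: [(0,), (394.37,), (786.74,), (915.08,), (1827.83,)]

Reason: COALESCE vs CASE for NULL handling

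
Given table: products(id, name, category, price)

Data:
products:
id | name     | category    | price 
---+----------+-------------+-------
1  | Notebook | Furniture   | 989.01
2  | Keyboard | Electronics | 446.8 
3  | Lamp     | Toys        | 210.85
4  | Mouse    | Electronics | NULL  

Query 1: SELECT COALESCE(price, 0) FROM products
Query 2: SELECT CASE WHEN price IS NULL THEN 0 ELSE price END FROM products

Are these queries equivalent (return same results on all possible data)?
Yes, equivalent

Both queries return: [(0,), (210.85,), (446.8,), (989.01,)]

Reason: COALESCE vs CASE for NULL handling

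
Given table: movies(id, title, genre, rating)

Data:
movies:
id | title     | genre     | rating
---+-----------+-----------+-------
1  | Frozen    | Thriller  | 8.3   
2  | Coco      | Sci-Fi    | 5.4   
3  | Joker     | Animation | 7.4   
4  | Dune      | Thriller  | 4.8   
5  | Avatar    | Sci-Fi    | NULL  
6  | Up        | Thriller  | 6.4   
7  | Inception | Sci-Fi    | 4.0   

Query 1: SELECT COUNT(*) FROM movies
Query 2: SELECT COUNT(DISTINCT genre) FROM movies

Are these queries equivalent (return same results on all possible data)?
No, not equivalent

Query 1 returns: [(7,)]
Query 2 returns: [(3,)]

Reason: COUNT(*) counts rows, COUNT(DISTINCT genre) counts unique genres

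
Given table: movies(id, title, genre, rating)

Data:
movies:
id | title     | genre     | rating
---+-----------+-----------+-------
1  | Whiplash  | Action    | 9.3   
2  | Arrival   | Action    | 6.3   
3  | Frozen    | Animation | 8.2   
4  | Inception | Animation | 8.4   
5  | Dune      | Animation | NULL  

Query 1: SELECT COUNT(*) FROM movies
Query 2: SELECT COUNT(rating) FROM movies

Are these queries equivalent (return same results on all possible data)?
No, not equivalent

Query 1 returns: [(5,)]
Query 2 returns: [(4,)]

Reason: COUNT(*) includes NULLs, COUNT(column) excludes them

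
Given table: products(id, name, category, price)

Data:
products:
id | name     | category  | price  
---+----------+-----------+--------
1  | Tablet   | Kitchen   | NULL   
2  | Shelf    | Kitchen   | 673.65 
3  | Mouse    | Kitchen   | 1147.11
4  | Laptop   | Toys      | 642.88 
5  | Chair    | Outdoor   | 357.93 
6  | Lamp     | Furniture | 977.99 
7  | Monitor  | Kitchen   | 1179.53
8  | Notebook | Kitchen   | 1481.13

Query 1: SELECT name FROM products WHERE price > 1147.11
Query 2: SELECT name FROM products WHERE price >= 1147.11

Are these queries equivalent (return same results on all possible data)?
No, not equivalent

Query 1 returns: [('Monitor',), ('Notebook',)]
Query 2 returns: [('Mouse',), ('Monitor',), ('Notebook',)]

Reason: > vs >= gives different results when price = 1147.11 exists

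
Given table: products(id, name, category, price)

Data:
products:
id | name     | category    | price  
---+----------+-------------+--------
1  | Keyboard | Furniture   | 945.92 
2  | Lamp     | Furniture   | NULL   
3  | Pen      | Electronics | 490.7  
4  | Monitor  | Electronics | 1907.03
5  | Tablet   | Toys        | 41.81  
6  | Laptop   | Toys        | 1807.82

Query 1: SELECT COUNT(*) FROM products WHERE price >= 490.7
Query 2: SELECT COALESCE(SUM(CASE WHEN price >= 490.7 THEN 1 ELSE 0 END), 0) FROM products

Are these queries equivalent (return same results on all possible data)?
Yes, equivalent

Both queries return: [(4,)]

Reason: COUNT with WHERE vs conditional SUM (COALESCE handles empty-table NULL)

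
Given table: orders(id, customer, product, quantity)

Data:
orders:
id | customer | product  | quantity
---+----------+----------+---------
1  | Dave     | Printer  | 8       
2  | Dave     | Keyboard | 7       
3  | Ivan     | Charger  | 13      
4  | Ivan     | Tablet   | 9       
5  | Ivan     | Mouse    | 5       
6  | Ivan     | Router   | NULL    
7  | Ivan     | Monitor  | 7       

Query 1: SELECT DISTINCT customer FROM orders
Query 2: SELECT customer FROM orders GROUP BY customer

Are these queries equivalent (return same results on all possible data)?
Yes, equivalent

Both queries return: [('Dave',), ('Ivan',)]

Reason: Both get unique customers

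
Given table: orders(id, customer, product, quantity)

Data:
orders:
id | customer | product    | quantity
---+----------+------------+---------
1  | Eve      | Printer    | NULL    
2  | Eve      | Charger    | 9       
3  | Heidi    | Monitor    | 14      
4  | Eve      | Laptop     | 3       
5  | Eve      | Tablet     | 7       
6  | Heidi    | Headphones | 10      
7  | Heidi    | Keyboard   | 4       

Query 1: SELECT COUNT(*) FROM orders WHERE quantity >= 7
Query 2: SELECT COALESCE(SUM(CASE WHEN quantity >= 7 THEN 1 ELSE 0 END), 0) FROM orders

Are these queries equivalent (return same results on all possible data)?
Yes, equivalent

Both queries return: [(4,)]

Reason: COUNT with WHERE vs conditional SUM (COALESCE handles empty-table NULL)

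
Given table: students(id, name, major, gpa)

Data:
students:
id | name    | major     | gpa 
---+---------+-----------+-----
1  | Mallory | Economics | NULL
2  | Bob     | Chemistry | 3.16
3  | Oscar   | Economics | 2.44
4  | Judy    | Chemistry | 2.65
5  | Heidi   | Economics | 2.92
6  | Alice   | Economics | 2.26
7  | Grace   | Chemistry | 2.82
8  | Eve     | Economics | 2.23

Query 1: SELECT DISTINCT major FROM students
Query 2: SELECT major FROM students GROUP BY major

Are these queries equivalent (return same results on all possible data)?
Yes, equivalent

Both queries return: [('Chemistry',), ('Economics',)]

Reason: Both get unique majors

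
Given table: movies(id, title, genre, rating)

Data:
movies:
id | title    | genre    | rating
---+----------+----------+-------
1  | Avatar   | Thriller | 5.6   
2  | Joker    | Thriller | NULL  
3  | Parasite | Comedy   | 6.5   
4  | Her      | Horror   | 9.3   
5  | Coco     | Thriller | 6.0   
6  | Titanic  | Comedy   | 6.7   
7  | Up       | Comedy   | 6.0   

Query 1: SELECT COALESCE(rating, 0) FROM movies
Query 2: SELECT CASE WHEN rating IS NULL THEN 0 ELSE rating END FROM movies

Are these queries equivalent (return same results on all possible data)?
Yes, equivalent

Both queries return: [(0,), (5.6,), (6.0,), (6.0,), (6.5,), (6.7,), (9.3,)]

Reason: COALESCE vs CASE for NULL handling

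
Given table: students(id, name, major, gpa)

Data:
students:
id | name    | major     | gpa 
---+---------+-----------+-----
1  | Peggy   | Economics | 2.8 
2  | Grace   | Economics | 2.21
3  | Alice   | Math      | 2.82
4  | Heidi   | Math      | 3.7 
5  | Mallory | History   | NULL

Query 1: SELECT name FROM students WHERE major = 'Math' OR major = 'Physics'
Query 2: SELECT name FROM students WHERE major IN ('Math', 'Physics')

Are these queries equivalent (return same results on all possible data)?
Yes, equivalent

Both queries return: [('Alice',), ('Heidi',)]

Reason: OR vs IN are equivalent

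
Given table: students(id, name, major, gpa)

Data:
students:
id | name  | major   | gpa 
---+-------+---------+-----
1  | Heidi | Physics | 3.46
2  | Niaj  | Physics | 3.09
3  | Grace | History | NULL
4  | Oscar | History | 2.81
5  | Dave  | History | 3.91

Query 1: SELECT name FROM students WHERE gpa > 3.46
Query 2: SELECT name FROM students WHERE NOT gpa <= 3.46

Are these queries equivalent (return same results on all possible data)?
Yes, equivalent

Both queries return: [('Dave',)]

Reason: Both filter gpa > 3.46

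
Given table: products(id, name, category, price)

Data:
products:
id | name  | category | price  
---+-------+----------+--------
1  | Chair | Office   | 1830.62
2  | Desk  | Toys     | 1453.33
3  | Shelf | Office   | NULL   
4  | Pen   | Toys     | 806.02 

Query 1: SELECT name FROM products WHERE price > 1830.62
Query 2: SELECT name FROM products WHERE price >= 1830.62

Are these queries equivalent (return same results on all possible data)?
No, not equivalent

Query 1 returns: []
Query 2 returns: [('Chair',)]

Reason: > vs >= gives different results when price = 1830.62 exists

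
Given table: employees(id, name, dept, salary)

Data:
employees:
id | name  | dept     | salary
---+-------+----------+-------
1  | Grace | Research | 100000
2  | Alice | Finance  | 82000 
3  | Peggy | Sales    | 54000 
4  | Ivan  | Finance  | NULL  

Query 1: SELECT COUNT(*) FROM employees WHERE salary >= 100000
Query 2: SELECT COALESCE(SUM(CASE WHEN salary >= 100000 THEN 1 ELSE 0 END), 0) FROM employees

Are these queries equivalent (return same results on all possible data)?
Yes, equivalent

Both queries return: [(1,)]

Reason: COUNT with WHERE vs conditional SUM (COALESCE handles empty-table NULL)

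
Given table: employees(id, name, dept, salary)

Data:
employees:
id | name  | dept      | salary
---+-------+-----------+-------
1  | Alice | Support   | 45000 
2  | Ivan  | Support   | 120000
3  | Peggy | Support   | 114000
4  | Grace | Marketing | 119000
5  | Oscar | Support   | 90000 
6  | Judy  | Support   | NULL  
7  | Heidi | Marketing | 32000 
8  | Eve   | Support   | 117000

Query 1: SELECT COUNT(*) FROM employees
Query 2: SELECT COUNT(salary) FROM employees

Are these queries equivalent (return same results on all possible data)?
No, not equivalent

Query 1 returns: [(8,)]
Query 2 returns: [(7,)]

Reason: COUNT(*) includes NULLs, COUNT(column) excludes them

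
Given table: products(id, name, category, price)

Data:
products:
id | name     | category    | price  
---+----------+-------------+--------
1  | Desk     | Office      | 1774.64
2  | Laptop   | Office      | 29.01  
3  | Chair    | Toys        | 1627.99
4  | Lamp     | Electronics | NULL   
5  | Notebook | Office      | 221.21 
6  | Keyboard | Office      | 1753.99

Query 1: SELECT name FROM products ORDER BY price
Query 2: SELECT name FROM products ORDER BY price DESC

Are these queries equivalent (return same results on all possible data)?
No, not equivalent

Query 1 returns: [('Lamp',), ('Laptop',), ('Notebook',), ('Chair',), ('Keyboard',), ('Desk',)]
Query 2 returns: [('Desk',), ('Keyboard',), ('Chair',), ('Notebook',), ('Laptop',), ('Lamp',)]

Reason: ASC vs DESC gives opposite ordering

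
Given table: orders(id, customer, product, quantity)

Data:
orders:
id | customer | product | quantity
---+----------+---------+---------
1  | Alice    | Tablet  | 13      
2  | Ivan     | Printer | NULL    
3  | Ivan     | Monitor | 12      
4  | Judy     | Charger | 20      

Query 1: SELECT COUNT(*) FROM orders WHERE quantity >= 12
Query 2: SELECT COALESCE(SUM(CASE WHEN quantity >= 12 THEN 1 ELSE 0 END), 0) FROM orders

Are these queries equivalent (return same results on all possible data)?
Yes, equivalent

Both queries return: [(3,)]

Reason: COUNT with WHERE vs conditional SUM (COALESCE handles empty-table NULL)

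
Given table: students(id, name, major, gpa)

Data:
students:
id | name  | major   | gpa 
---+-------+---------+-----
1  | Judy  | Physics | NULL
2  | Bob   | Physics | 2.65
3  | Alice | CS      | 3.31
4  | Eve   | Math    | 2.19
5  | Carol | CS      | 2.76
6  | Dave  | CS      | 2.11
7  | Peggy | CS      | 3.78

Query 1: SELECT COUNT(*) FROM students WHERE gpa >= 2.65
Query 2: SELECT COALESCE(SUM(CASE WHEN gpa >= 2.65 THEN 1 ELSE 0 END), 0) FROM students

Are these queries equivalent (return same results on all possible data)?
Yes, equivalent

Both queries return: [(4,)]

Reason: COUNT with WHERE vs conditional SUM (COALESCE handles empty-table NULL)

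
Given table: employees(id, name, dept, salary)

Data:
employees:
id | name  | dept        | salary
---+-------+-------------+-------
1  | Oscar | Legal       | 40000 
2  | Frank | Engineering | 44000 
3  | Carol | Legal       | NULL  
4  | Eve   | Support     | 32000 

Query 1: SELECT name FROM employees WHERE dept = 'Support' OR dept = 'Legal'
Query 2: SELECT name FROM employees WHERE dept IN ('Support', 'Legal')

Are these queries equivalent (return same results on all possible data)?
Yes, equivalent

Both queries return: [('Carol',), ('Eve',), ('Oscar',)]

Reason: OR vs IN are equivalent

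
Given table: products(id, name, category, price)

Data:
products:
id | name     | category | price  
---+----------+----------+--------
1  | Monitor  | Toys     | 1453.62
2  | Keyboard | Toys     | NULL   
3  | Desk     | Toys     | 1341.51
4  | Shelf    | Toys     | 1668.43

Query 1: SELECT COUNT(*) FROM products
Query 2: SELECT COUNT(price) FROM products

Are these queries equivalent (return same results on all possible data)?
No, not equivalent

Query 1 returns: [(4,)]
Query 2 returns: [(3,)]

Reason: COUNT(*) includes NULLs, COUNT(column) excludes them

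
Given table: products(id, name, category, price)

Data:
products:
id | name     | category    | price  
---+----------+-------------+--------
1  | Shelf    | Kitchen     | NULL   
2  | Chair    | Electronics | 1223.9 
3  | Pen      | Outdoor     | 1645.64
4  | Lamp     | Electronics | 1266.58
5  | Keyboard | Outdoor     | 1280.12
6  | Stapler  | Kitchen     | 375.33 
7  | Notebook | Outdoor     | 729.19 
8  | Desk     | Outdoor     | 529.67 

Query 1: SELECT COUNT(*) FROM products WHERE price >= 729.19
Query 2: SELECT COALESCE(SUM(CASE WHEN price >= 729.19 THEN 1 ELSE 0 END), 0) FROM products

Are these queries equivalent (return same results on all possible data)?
Yes, equivalent

Both queries return: [(5,)]

Reason: COUNT with WHERE vs conditional SUM (COALESCE handles empty-table NULL)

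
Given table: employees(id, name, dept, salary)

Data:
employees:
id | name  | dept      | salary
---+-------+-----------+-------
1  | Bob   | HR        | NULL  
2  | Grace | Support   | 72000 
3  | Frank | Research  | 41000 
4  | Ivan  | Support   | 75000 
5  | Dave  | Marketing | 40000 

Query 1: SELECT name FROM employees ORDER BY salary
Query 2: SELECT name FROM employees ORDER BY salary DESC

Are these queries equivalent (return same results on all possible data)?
No, not equivalent

Query 1 returns: [('Bob',), ('Dave',), ('Frank',), ('Grace',), ('Ivan',)]
Query 2 returns: [('Ivan',), ('Grace',), ('Frank',), ('Dave',), ('Bob',)]

Reason: ASC vs DESC gives opposite ordering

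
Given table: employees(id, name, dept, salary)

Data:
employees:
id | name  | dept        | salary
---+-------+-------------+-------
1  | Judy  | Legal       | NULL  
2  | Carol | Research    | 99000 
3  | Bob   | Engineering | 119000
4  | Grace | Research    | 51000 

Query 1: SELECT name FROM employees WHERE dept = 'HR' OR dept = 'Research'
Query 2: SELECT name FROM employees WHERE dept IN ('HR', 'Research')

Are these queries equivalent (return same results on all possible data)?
Yes, equivalent

Both queries return: [('Carol',), ('Grace',)]

Reason: OR vs IN are equivalent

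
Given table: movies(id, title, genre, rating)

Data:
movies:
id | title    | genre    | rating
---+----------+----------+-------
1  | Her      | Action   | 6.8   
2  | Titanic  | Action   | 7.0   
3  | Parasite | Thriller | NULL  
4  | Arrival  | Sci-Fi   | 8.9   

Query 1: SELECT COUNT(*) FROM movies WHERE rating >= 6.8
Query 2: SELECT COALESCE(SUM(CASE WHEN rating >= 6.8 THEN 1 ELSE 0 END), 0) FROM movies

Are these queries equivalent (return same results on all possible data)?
Yes, equivalent

Both queries return: [(3,)]

Reason: COUNT with WHERE vs conditional SUM (COALESCE handles empty-table NULL)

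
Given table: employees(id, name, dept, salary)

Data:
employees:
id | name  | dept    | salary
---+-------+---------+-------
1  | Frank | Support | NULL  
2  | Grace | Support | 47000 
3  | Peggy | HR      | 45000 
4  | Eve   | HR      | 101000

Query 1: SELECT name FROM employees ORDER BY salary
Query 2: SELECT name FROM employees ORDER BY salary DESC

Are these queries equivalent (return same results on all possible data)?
No, not equivalent

Query 1 returns: [('Frank',), ('Peggy',), ('Grace',), ('Eve',)]
Query 2 returns: [('Eve',), ('Grace',), ('Peggy',), ('Frank',)]

Reason: ASC vs DESC gives opposite ordering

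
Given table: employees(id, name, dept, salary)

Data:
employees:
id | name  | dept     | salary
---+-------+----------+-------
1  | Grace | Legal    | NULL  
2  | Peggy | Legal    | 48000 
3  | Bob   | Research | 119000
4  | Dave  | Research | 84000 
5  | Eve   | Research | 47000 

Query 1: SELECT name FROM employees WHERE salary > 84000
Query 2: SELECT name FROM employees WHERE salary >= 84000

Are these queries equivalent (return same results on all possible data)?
No, not equivalent

Query 1 returns: [('Bob',)]
Query 2 returns: [('Bob',), ('Dave',)]

Reason: > vs >= gives different results when salary = 84000 exists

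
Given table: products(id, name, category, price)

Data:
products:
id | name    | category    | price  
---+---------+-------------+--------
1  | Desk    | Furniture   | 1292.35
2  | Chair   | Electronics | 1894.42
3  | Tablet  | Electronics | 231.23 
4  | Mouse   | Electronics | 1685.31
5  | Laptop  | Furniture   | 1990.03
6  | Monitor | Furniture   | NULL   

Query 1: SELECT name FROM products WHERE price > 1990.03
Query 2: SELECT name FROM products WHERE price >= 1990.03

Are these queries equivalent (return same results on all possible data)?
No, not equivalent

Query 1 returns: []
Query 2 returns: [('Laptop',)]

Reason: > vs >= gives different results when price = 1990.03 exists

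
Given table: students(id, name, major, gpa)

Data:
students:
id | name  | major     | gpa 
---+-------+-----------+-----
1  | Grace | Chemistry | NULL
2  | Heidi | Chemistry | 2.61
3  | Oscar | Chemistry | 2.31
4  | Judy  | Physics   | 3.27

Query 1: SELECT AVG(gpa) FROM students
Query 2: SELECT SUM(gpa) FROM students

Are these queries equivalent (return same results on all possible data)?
No, not equivalent

Query 1 returns: [(2.73,)]
Query 2 returns: [(8.19,)]

Reason: AVG vs SUM give different aggregate values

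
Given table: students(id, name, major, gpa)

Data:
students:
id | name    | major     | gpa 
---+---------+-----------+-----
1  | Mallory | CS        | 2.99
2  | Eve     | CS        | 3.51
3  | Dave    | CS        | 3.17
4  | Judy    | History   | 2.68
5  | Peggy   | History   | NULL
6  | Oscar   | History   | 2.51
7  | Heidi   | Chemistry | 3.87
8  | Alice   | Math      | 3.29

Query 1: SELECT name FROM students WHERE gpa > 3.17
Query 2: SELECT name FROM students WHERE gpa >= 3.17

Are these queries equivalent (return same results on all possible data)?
No, not equivalent

Query 1 returns: [('Eve',), ('Heidi',), ('Alice',)]
Query 2 returns: [('Eve',), ('Dave',), ('Heidi',), ('Alice',)]

Reason: > vs >= gives different results when gpa = 3.17 exists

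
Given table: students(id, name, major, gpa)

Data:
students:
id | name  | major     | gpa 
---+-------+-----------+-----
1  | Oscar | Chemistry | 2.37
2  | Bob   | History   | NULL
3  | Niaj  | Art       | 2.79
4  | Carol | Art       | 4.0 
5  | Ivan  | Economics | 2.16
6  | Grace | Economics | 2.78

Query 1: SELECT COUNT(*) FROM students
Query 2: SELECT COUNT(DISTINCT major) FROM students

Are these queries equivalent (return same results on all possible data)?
No, not equivalent

Query 1 returns: [(6,)]
Query 2 returns: [(4,)]

Reason: COUNT(*) counts rows, COUNT(DISTINCT major) counts unique majors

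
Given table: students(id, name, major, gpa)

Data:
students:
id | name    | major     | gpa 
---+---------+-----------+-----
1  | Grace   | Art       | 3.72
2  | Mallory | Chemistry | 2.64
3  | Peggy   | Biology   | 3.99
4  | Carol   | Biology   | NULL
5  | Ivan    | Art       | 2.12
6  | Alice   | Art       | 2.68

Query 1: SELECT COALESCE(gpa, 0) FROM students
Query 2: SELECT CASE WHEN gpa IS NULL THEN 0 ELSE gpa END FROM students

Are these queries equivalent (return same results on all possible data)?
Yes, equivalent

Both queries return: [(0,), (2.12,), (2.64,), (2.68,), (3.72,), (3.99,)]

Reason: COALESCE vs CASE for NULL handling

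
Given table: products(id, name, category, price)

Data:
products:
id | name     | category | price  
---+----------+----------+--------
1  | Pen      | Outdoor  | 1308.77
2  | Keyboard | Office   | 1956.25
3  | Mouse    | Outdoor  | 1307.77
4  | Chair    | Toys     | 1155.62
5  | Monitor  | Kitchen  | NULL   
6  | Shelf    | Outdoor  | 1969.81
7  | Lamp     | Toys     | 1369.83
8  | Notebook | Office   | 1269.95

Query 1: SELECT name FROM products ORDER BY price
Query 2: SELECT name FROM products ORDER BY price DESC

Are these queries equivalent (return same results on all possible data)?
No, not equivalent

Query 1 returns: [('Monitor',), ('Chair',), ('Notebook',), ('Mouse',), ('Pen',), ('Lamp',), ('Keyboard',), ('Shelf',)]
Query 2 returns: [('Shelf',), ('Keyboard',), ('Lamp',), ('Pen',), ('Mouse',), ('Notebook',), ('Chair',), ('Monitor',)]

Reason: ASC vs DESC gives opposite ordering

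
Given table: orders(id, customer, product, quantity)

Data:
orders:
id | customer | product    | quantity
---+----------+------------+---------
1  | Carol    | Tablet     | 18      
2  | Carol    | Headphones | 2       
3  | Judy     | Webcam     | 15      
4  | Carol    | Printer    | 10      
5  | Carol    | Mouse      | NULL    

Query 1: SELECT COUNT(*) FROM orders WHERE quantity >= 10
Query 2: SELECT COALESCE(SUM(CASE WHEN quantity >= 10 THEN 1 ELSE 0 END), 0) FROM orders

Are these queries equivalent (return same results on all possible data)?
Yes, equivalent

Both queries return: [(3,)]

Reason: COUNT with WHERE vs conditional SUM (COALESCE handles empty-table NULL)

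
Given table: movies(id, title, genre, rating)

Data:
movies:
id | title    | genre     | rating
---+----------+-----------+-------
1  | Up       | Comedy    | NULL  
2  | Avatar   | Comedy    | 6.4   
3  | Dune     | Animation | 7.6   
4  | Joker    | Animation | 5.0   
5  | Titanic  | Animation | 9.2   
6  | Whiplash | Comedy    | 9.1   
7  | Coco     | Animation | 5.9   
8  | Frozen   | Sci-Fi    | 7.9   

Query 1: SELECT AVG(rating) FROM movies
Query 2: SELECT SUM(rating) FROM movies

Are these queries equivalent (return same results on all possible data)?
No, not equivalent

Query 1 returns: [(7.3,)]
Query 2 returns: [(51.1,)]

Reason: AVG vs SUM give different aggregate values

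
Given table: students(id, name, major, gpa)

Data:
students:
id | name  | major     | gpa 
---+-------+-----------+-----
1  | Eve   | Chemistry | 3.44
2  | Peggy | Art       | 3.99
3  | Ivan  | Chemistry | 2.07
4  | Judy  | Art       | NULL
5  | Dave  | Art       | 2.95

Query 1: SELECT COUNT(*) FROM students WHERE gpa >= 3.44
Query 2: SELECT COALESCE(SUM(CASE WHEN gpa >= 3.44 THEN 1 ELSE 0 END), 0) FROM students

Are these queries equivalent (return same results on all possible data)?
Yes, equivalent

Both queries return: [(2,)]

Reason: COUNT with WHERE vs conditional SUM (COALESCE handles empty-table NULL)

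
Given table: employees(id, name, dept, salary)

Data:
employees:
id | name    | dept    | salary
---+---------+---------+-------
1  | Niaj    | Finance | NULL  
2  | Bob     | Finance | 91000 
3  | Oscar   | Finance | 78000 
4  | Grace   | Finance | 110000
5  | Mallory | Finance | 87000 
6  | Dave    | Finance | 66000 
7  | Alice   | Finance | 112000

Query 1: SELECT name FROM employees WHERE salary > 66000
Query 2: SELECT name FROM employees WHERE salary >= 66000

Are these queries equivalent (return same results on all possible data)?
No, not equivalent

Query 1 returns: [('Bob',), ('Oscar',), ('Grace',), ('Mallory',), ('Alice',)]
Query 2 returns: [('Bob',), ('Oscar',), ('Grace',), ('Mallory',), ('Dave',), ('Alice',)]

Reason: > vs >= gives different results when salary = 66000 exists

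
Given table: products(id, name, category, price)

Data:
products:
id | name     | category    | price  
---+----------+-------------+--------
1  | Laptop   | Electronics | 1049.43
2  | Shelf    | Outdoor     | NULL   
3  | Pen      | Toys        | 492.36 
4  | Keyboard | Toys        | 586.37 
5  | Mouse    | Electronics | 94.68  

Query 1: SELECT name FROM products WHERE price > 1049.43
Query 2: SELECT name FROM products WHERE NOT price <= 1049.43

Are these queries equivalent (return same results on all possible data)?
Yes, equivalent

Both queries return: []

Reason: Both filter price > 1049.43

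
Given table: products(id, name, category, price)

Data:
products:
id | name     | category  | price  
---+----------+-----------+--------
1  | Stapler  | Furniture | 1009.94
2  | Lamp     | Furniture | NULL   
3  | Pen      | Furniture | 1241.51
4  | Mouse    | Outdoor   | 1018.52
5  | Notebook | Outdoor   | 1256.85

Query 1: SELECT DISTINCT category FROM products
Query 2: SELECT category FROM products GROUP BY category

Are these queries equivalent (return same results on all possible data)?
Yes, equivalent

Both queries return: [('Furniture',), ('Outdoor',)]

Reason: Both get unique categorys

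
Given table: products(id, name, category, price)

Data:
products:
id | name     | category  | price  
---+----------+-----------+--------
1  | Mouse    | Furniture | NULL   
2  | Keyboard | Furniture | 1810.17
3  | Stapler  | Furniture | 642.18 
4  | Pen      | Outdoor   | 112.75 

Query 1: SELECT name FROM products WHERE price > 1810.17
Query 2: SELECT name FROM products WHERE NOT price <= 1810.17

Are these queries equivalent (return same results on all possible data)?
Yes, equivalent

Both queries return: []

Reason: Both filter price > 1810.17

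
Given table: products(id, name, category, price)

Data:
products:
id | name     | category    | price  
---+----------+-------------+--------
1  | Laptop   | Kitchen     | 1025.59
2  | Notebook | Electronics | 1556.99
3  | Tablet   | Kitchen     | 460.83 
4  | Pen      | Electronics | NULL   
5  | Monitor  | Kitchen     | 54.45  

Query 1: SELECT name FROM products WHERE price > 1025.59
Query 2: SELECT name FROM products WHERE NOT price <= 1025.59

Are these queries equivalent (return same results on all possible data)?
Yes, equivalent

Both queries return: [('Notebook',)]

Reason: Both filter price > 1025.59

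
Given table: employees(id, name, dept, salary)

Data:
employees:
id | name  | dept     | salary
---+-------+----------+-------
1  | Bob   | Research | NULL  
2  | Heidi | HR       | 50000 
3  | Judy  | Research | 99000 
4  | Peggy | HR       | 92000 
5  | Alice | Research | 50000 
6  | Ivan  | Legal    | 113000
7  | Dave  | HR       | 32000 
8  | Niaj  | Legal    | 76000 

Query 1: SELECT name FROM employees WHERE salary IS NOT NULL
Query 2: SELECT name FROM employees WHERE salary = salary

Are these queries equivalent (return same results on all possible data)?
Yes, equivalent

Both queries return: [('Alice',), ('Dave',), ('Heidi',), ('Ivan',), ('Judy',), ('Niaj',), ('Peggy',)]

Reason: IS NOT NULL vs self-equality (both exclude NULLs)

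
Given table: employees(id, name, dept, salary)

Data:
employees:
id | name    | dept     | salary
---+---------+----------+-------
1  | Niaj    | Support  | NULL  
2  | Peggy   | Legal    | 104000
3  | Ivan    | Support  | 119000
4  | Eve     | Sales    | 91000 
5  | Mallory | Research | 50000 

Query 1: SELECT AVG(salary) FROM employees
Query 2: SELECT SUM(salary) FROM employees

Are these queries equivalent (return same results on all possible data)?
No, not equivalent

Query 1 returns: [(91000.0,)]
Query 2 returns: [(364000,)]

Reason: AVG vs SUM give different aggregate values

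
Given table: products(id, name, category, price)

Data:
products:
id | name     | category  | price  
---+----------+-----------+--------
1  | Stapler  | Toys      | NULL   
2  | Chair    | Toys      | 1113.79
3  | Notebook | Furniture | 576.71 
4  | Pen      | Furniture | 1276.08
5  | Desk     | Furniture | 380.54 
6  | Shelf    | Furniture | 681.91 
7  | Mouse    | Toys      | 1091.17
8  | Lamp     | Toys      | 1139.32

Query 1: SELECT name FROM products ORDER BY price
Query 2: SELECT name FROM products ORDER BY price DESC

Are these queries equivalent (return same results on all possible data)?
No, not equivalent

Query 1 returns: [('Stapler',), ('Desk',), ('Notebook',), ('Shelf',), ('Mouse',), ('Chair',), ('Lamp',), ('Pen',)]
Query 2 returns: [('Pen',), ('Lamp',), ('Chair',), ('Mouse',), ('Shelf',), ('Notebook',), ('Desk',), ('Stapler',)]

Reason: ASC vs DESC gives opposite ordering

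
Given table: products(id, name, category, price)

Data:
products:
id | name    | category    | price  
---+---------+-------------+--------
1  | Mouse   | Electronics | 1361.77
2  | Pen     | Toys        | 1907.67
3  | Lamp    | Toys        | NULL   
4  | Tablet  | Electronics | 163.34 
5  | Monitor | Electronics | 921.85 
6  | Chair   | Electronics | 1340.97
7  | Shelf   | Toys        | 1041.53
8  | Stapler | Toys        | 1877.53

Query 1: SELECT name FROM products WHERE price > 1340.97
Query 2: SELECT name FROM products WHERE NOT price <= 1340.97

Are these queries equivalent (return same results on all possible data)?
Yes, equivalent

Both queries return: [('Mouse',), ('Pen',), ('Stapler',)]

Reason: Both filter price > 1340.97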